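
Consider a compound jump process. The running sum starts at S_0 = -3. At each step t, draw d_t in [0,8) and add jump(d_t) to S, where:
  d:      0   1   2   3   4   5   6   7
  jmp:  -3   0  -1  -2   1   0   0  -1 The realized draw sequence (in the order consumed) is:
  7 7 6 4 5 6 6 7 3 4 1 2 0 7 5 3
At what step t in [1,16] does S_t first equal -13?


16

t=0: S=-3, d=7, jump=-1, S_1=-4
t=1: S=-4, d=7, jump=-1, S_2=-5
t=2: S=-5, d=6, jump=0, S_3=-5
t=3: S=-5, d=4, jump=1, S_4=-4
t=4: S=-4, d=5, jump=0, S_5=-4
t=5: S=-4, d=6, jump=0, S_6=-4
t=6: S=-4, d=6, jump=0, S_7=-4
t=7: S=-4, d=7, jump=-1, S_8=-5
t=8: S=-5, d=3, jump=-2, S_9=-7
t=9: S=-7, d=4, jump=1, S_10=-6
t=10: S=-6, d=1, jump=0, S_11=-6
t=11: S=-6, d=2, jump=-1, S_12=-7
t=12: S=-7, d=0, jump=-3, S_13=-10
t=13: S=-10, d=7, jump=-1, S_14=-11
t=14: S=-11, d=5, jump=0, S_15=-11
t=15: S=-11, d=3, jump=-2, S_16=-13


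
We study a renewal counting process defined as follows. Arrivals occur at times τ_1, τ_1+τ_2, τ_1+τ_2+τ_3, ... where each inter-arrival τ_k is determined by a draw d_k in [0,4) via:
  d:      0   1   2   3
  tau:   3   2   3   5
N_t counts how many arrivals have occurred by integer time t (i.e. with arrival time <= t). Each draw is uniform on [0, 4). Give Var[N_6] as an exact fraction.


1127/4096

Inter-arrival values over d=0..3: [3, 2, 3, 5]
Each d has probability 1/4, so the pmf of τ is: f(2) = 1/4, f(3) = 1/2, f(5) = 1/4
Let p_n(j) = P(N_n = j), with p_0 = [1]. Condition on τ_1: p_n(0) = P(τ > n), and for j >= 1, p_n(j) = Σ_{k<=n} f(k)·p_{n−k}(j−1)
p_1 = [1]  (j = 0)
p_2 = [3/4, 1/4]  (j = 0..1)
p_3 = [1/4, 3/4]  (j = 0..1)
p_4 = [1/4, 11/16, 1/16]  (j = 0..2)
p_5 = [0, 11/16, 5/16]  (j = 0..2)
p_6 = [0, 7/16, 35/64, 1/64]  (j = 0..3)
E[N_6] = Σ j·p_6(j) = 101/64;  E[N_6²] = Σ j²·p_6(j) = 177/64
Var[N_6] = 177/64 − (101/64)² = 1127/4096


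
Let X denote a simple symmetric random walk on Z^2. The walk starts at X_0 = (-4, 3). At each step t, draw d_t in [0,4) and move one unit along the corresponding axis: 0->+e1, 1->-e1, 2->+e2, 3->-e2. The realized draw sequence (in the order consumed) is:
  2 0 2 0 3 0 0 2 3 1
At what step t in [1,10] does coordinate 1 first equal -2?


4

t=0: X=(-4, 3), d=2 → +e2, X_1=(-4, 4)
t=1: X=(-4, 4), d=0 → +e1, X_2=(-3, 4)
t=2: X=(-3, 4), d=2 → +e2, X_3=(-3, 5)
t=3: X=(-3, 5), d=0 → +e1, X_4=(-2, 5)
t=4: X=(-2, 5), d=3 → -e2, X_5=(-2, 4)
t=5: X=(-2, 4), d=0 → +e1, X_6=(-1, 4)
t=6: X=(-1, 4), d=0 → +e1, X_7=(0, 4)
t=7: X=(0, 4), d=2 → +e2, X_8=(0, 5)
t=8: X=(0, 5), d=3 → -e2, X_9=(0, 4)
t=9: X=(0, 4), d=1 → -e1, X_10=(-1, 4)


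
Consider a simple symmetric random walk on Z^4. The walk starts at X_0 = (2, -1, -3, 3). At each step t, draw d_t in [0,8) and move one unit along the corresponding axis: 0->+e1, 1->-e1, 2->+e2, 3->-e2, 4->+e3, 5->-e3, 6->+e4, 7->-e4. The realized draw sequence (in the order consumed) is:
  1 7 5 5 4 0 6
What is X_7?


t=0: X=(2, -1, -3, 3), d=1 → -e1, X_1=(1, -1, -3, 3)
t=1: X=(1, -1, -3, 3), d=7 → -e4, X_2=(1, -1, -3, 2)
t=2: X=(1, -1, -3, 2), d=5 → -e3, X_3=(1, -1, -4, 2)
t=3: X=(1, -1, -4, 2), d=5 → -e3, X_4=(1, -1, -5, 2)
t=4: X=(1, -1, -5, 2), d=4 → +e3, X_5=(1, -1, -4, 2)
t=5: X=(1, -1, -4, 2), d=0 → +e1, X_6=(2, -1, -4, 2)
t=6: X=(2, -1, -4, 2), d=6 → +e4, X_7=(2, -1, -4, 3)

(2, -1, -4, 3)


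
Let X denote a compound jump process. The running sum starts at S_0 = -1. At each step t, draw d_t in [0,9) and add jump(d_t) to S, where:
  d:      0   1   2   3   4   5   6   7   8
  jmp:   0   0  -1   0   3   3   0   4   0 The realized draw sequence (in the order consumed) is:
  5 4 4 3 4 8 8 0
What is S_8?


11

t=0: S=-1, d=5, jump=3, S_1=2
t=1: S=2, d=4, jump=3, S_2=5
t=2: S=5, d=4, jump=3, S_3=8
t=3: S=8, d=3, jump=0, S_4=8
t=4: S=8, d=4, jump=3, S_5=11
t=5: S=11, d=8, jump=0, S_6=11
t=6: S=11, d=8, jump=0, S_7=11
t=7: S=11, d=0, jump=0, S_8=11


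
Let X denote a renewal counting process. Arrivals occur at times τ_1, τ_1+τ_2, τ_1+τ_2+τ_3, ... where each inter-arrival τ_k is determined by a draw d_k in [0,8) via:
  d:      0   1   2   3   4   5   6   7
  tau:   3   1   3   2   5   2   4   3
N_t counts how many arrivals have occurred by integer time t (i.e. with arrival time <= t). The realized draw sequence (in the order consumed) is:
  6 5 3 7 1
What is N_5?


1

draw d_1=6: τ_1=4, arrival time A_1=4
draw d_2=5: τ_2=2, arrival time A_2=6
draw d_3=3: τ_3=2, arrival time A_3=8
draw d_4=7: τ_4=3, arrival time A_4=11
draw d_5=1: τ_5=1, arrival time A_5=12
N_t over t=0..5: 0:0 1:0 2:0 3:0 4:1 5:1


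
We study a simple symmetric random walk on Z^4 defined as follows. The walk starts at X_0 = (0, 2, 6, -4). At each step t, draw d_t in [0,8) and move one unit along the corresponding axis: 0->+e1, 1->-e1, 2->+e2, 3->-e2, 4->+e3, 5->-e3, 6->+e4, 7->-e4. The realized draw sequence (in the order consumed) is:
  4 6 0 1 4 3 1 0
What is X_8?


t=0: X=(0, 2, 6, -4), d=4 → +e3, X_1=(0, 2, 7, -4)
t=1: X=(0, 2, 7, -4), d=6 → +e4, X_2=(0, 2, 7, -3)
t=2: X=(0, 2, 7, -3), d=0 → +e1, X_3=(1, 2, 7, -3)
t=3: X=(1, 2, 7, -3), d=1 → -e1, X_4=(0, 2, 7, -3)
t=4: X=(0, 2, 7, -3), d=4 → +e3, X_5=(0, 2, 8, -3)
t=5: X=(0, 2, 8, -3), d=3 → -e2, X_6=(0, 1, 8, -3)
t=6: X=(0, 1, 8, -3), d=1 → -e1, X_7=(-1, 1, 8, -3)
t=7: X=(-1, 1, 8, -3), d=0 → +e1, X_8=(0, 1, 8, -3)

(0, 1, 8, -3)


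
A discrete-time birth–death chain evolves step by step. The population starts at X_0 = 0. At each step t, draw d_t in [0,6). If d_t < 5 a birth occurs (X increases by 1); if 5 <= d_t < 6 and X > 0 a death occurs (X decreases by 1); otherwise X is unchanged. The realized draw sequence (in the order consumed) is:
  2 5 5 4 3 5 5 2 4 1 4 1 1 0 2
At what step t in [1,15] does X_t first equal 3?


10

t=0: X=0, d=2 → birth, X_1=1
t=1: X=1, d=5 → death, X_2=0
t=2: X=0, d=5 → hold, X_3=0
t=3: X=0, d=4 → birth, X_4=1
t=4: X=1, d=3 → birth, X_5=2
t=5: X=2, d=5 → death, X_6=1
t=6: X=1, d=5 → death, X_7=0
t=7: X=0, d=2 → birth, X_8=1
t=8: X=1, d=4 → birth, X_9=2
t=9: X=2, d=1 → birth, X_10=3
t=10: X=3, d=4 → birth, X_11=4
t=11: X=4, d=1 → birth, X_12=5
t=12: X=5, d=1 → birth, X_13=6
t=13: X=6, d=0 → birth, X_14=7
t=14: X=7, d=2 → birth, X_15=8


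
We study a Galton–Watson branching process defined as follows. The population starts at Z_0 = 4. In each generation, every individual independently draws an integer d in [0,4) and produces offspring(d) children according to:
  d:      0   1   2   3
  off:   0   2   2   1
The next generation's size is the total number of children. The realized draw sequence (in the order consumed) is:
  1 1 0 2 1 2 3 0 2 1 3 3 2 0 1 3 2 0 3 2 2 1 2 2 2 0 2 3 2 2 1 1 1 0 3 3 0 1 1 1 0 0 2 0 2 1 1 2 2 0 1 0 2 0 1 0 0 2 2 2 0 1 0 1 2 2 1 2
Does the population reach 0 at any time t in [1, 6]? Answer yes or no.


gen 0: Z_0=4, draws=[1, 1, 0, 2], offspring=[2, 2, 0, 2], Z_1=6
gen 1: Z_1=6, draws=[1, 2, 3, 0, 2, 1], offspring=[2, 2, 1, 0, 2, 2], Z_2=9
gen 2: Z_2=9, draws=[3, 3, 2, 0, 1, 3, 2, 0, 3], offspring=[1, 1, 2, 0, 2, 1, 2, 0, 1], Z_3=10
gen 3: Z_3=10, draws=[2, 2, 1, 2, 2, 2, 0, 2, 3, 2], offspring=[2, 2, 2, 2, 2, 2, 0, 2, 1, 2], Z_4=17
gen 4: Z_4=17, draws=[2, 1, 1, 1, 0, 3, 3, 0, 1, 1, 1, 0, 0, 2, 0, 2, 1], offspring=[2, 2, 2, 2, 0, 1, 1, 0, 2, 2, 2, 0, 0, 2, 0, 2, 2], Z_5=22
gen 5: Z_5=22, draws=[1, 2, 2, 0, 1, 0, 2, 0, 1, 0, 0, 2, 2, 2, 0, 1, 0, 1, 2, 2, 1, 2], offspring=[2, 2, 2, 0, 2, 0, 2, 0, 2, 0, 0, 2, 2, 2, 0, 2, 0, 2, 2, 2, 2, 2], Z_6=30

no


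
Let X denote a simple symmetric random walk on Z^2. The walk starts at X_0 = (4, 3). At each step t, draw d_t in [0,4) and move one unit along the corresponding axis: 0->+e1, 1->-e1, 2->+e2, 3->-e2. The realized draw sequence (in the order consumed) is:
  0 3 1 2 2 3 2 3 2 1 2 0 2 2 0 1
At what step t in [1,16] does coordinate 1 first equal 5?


t=0: X=(4, 3), d=0 → +e1, X_1=(5, 3)
t=1: X=(5, 3), d=3 → -e2, X_2=(5, 2)
t=2: X=(5, 2), d=1 → -e1, X_3=(4, 2)
t=3: X=(4, 2), d=2 → +e2, X_4=(4, 3)
t=4: X=(4, 3), d=2 → +e2, X_5=(4, 4)
t=5: X=(4, 4), d=3 → -e2, X_6=(4, 3)
t=6: X=(4, 3), d=2 → +e2, X_7=(4, 4)
t=7: X=(4, 4), d=3 → -e2, X_8=(4, 3)
t=8: X=(4, 3), d=2 → +e2, X_9=(4, 4)
t=9: X=(4, 4), d=1 → -e1, X_10=(3, 4)
t=10: X=(3, 4), d=2 → +e2, X_11=(3, 5)
t=11: X=(3, 5), d=0 → +e1, X_12=(4, 5)
t=12: X=(4, 5), d=2 → +e2, X_13=(4, 6)
t=13: X=(4, 6), d=2 → +e2, X_14=(4, 7)
t=14: X=(4, 7), d=0 → +e1, X_15=(5, 7)
t=15: X=(5, 7), d=1 → -e1, X_16=(4, 7)

1


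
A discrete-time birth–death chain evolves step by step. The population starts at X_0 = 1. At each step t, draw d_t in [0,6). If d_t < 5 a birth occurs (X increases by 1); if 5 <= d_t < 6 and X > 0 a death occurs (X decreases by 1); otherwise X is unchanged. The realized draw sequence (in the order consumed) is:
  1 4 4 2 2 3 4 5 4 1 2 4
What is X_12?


t=0: X=1, d=1 → birth, X_1=2
t=1: X=2, d=4 → birth, X_2=3
t=2: X=3, d=4 → birth, X_3=4
t=3: X=4, d=2 → birth, X_4=5
t=4: X=5, d=2 → birth, X_5=6
t=5: X=6, d=3 → birth, X_6=7
t=6: X=7, d=4 → birth, X_7=8
t=7: X=8, d=5 → death, X_8=7
t=8: X=7, d=4 → birth, X_9=8
t=9: X=8, d=1 → birth, X_10=9
t=10: X=9, d=2 → birth, X_11=10
t=11: X=10, d=4 → birth, X_12=11

11


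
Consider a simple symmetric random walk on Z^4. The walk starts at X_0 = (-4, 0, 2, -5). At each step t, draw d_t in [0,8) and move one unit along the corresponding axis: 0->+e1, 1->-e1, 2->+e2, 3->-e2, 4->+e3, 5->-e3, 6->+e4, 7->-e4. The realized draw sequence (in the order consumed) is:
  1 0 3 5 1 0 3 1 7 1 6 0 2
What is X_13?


t=0: X=(-4, 0, 2, -5), d=1 → -e1, X_1=(-5, 0, 2, -5)
t=1: X=(-5, 0, 2, -5), d=0 → +e1, X_2=(-4, 0, 2, -5)
t=2: X=(-4, 0, 2, -5), d=3 → -e2, X_3=(-4, -1, 2, -5)
t=3: X=(-4, -1, 2, -5), d=5 → -e3, X_4=(-4, -1, 1, -5)
t=4: X=(-4, -1, 1, -5), d=1 → -e1, X_5=(-5, -1, 1, -5)
t=5: X=(-5, -1, 1, -5), d=0 → +e1, X_6=(-4, -1, 1, -5)
t=6: X=(-4, -1, 1, -5), d=3 → -e2, X_7=(-4, -2, 1, -5)
t=7: X=(-4, -2, 1, -5), d=1 → -e1, X_8=(-5, -2, 1, -5)
t=8: X=(-5, -2, 1, -5), d=7 → -e4, X_9=(-5, -2, 1, -6)
t=9: X=(-5, -2, 1, -6), d=1 → -e1, X_10=(-6, -2, 1, -6)
t=10: X=(-6, -2, 1, -6), d=6 → +e4, X_11=(-6, -2, 1, -5)
t=11: X=(-6, -2, 1, -5), d=0 → +e1, X_12=(-5, -2, 1, -5)
t=12: X=(-5, -2, 1, -5), d=2 → +e2, X_13=(-5, -1, 1, -5)

(-5, -1, 1, -5)


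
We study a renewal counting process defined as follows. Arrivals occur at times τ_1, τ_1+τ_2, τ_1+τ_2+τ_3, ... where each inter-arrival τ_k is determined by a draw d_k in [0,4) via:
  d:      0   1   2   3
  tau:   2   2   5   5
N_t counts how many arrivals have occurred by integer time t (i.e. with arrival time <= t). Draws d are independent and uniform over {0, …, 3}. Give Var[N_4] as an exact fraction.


11/16

Inter-arrival values over d=0..3: [2, 2, 5, 5]
Each d has probability 1/4, so the pmf of τ is: f(2) = 1/2, f(5) = 1/2
Let p_n(j) = P(N_n = j), with p_0 = [1]. Condition on τ_1: p_n(0) = P(τ > n), and for j >= 1, p_n(j) = Σ_{k<=n} f(k)·p_{n−k}(j−1)
p_1 = [1]  (j = 0)
p_2 = [1/2, 1/2]  (j = 0..1)
p_3 = [1/2, 1/2]  (j = 0..1)
p_4 = [1/2, 1/4, 1/4]  (j = 0..2)
E[N_4] = Σ j·p_4(j) = 3/4;  E[N_4²] = Σ j²·p_4(j) = 5/4
Var[N_4] = 5/4 − (3/4)² = 11/16


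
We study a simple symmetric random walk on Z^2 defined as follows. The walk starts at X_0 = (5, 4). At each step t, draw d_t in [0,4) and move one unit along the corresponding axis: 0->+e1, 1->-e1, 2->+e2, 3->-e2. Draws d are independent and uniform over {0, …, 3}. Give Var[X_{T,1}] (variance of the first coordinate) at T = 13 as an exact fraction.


13/2

Outcome values over d=0..3: [1, -1, 0, 0]
Σy = 0, Σy² = 2, M = 4
μ = 0/4 = 0,  σ² = 2/4 − (0)² = 1/2
Independent increments: Var[X_13] = 13·σ² = 13·(1/2) = 13/2


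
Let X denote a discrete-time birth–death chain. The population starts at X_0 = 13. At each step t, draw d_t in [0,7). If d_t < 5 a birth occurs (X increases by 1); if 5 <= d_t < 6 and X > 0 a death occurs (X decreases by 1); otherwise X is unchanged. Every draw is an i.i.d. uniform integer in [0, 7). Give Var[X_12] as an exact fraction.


X can drop by at most 1 per step and X_0 = 13 > T = 12, so X_t >= 13 − t >= 1 > 0 for every t <= 12: the floor at 0 (the 'and X > 0' condition) never binds. Hence X_12 = X_0 + Σ_{t<12} Y_t with i.i.d. increments Y_t = y(d_t) ∈ {+1, −1, 0}.
Outcome values over d=0..6: [1, 1, 1, 1, 1, -1, 0]
Σy = 4, Σy² = 6, M = 7
μ = 4/7 = 4/7,  σ² = 6/7 − (4/7)² = 26/49
Independent increments: Var[X_12] = 12·σ² = 12·(26/49) = 312/49

312/49


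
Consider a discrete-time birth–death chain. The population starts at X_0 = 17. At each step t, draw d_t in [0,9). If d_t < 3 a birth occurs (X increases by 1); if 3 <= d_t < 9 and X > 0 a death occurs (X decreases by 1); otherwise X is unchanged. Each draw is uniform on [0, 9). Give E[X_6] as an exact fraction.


X can drop by at most 1 per step and X_0 = 17 > T = 6, so X_t >= 17 − t >= 11 > 0 for every t <= 6: the floor at 0 (the 'and X > 0' condition) never binds. Hence X_6 = X_0 + Σ_{t<6} Y_t with i.i.d. increments Y_t = y(d_t) ∈ {+1, −1, 0}.
Outcome values over d=0..8: [1, 1, 1, -1, -1, -1, -1, -1, -1]
Σy = -3, Σy² = 9, M = 9
μ = -3/9 = -1/3,  σ² = 9/9 − (-1/3)² = 8/9
E[X_6] = 17 + 6·(-1/3) = 15

15


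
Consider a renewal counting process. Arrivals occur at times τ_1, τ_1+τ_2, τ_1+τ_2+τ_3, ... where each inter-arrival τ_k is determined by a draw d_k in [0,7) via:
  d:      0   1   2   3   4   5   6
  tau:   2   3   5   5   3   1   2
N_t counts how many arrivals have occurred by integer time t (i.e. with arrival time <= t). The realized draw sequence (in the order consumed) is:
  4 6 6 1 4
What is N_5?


2

draw d_1=4: τ_1=3, arrival time A_1=3
draw d_2=6: τ_2=2, arrival time A_2=5
draw d_3=6: τ_3=2, arrival time A_3=7
draw d_4=1: τ_4=3, arrival time A_4=10
draw d_5=4: τ_5=3, arrival time A_5=13
N_t over t=0..5: 0:0 1:0 2:0 3:1 4:1 5:2


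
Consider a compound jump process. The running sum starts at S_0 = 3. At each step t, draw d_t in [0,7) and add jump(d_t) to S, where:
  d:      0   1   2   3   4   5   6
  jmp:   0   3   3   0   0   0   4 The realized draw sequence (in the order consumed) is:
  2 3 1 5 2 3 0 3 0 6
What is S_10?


t=0: S=3, d=2, jump=3, S_1=6
t=1: S=6, d=3, jump=0, S_2=6
t=2: S=6, d=1, jump=3, S_3=9
t=3: S=9, d=5, jump=0, S_4=9
t=4: S=9, d=2, jump=3, S_5=12
t=5: S=12, d=3, jump=0, S_6=12
t=6: S=12, d=0, jump=0, S_7=12
t=7: S=12, d=3, jump=0, S_8=12
t=8: S=12, d=0, jump=0, S_9=12
t=9: S=12, d=6, jump=4, S_10=16

16


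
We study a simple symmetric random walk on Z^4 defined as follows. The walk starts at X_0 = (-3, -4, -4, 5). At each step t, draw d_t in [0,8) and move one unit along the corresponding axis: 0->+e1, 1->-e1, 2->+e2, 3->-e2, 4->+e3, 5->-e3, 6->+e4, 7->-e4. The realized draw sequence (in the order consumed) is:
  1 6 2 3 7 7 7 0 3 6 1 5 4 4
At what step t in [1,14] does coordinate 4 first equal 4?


6

t=0: X=(-3, -4, -4, 5), d=1 → -e1, X_1=(-4, -4, -4, 5)
t=1: X=(-4, -4, -4, 5), d=6 → +e4, X_2=(-4, -4, -4, 6)
t=2: X=(-4, -4, -4, 6), d=2 → +e2, X_3=(-4, -3, -4, 6)
t=3: X=(-4, -3, -4, 6), d=3 → -e2, X_4=(-4, -4, -4, 6)
t=4: X=(-4, -4, -4, 6), d=7 → -e4, X_5=(-4, -4, -4, 5)
t=5: X=(-4, -4, -4, 5), d=7 → -e4, X_6=(-4, -4, -4, 4)
t=6: X=(-4, -4, -4, 4), d=7 → -e4, X_7=(-4, -4, -4, 3)
t=7: X=(-4, -4, -4, 3), d=0 → +e1, X_8=(-3, -4, -4, 3)
t=8: X=(-3, -4, -4, 3), d=3 → -e2, X_9=(-3, -5, -4, 3)
t=9: X=(-3, -5, -4, 3), d=6 → +e4, X_10=(-3, -5, -4, 4)
t=10: X=(-3, -5, -4, 4), d=1 → -e1, X_11=(-4, -5, -4, 4)
t=11: X=(-4, -5, -4, 4), d=5 → -e3, X_12=(-4, -5, -5, 4)
t=12: X=(-4, -5, -5, 4), d=4 → +e3, X_13=(-4, -5, -4, 4)
t=13: X=(-4, -5, -4, 4), d=4 → +e3, X_14=(-4, -5, -3, 4)


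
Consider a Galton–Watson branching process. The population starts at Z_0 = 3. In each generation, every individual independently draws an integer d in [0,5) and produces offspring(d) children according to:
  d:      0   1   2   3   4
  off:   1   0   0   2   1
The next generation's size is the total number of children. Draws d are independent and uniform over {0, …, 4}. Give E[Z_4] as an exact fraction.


768/625

Outcome values over d=0..4: [1, 0, 0, 2, 1]
Σy = 4, Σy² = 6, M = 5
μ = 4/5 = 4/5,  σ² = 6/5 − (4/5)² = 14/25
E[Z_0] = 3
E[Z_1] = 4/5·E[Z_0] = 12/5
E[Z_2] = 4/5·E[Z_1] = 48/25
E[Z_3] = 4/5·E[Z_2] = 192/125
E[Z_4] = 4/5·E[Z_3] = 768/625


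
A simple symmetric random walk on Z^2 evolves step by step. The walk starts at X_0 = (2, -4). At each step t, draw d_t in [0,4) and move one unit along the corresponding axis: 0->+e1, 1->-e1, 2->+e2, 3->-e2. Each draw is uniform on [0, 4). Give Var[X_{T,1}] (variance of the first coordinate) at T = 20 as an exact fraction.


Outcome values over d=0..3: [1, -1, 0, 0]
Σy = 0, Σy² = 2, M = 4
μ = 0/4 = 0,  σ² = 2/4 − (0)² = 1/2
Independent increments: Var[X_20] = 20·σ² = 20·(1/2) = 10

10


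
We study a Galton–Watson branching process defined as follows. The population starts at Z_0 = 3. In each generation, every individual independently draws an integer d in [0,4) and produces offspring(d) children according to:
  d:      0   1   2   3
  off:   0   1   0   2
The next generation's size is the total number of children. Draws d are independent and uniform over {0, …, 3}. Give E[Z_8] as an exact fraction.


19683/65536

Outcome values over d=0..3: [0, 1, 0, 2]
Σy = 3, Σy² = 5, M = 4
μ = 3/4 = 3/4,  σ² = 5/4 − (3/4)² = 11/16
E[Z_0] = 3
E[Z_1] = 3/4·E[Z_0] = 9/4
E[Z_2] = 3/4·E[Z_1] = 27/16
E[Z_3] = 3/4·E[Z_2] = 81/64
E[Z_4] = 3/4·E[Z_3] = 243/256
E[Z_5] = 3/4·E[Z_4] = 729/1024
E[Z_6] = 3/4·E[Z_5] = 2187/4096
E[Z_7] = 3/4·E[Z_6] = 6561/16384
E[Z_8] = 3/4·E[Z_7] = 19683/65536


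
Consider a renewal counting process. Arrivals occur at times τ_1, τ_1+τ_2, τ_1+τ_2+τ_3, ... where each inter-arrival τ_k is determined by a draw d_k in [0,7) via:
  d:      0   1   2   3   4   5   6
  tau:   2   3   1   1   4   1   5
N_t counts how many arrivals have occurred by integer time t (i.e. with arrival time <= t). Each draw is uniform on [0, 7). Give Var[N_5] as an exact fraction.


Inter-arrival values over d=0..6: [2, 3, 1, 1, 4, 1, 5]
Each d has probability 1/7, so the pmf of τ is: f(1) = 3/7, f(2) = 1/7, f(3) = 1/7, f(4) = 1/7, f(5) = 1/7
Let p_n(j) = P(N_n = j), with p_0 = [1]. Condition on τ_1: p_n(0) = P(τ > n), and for j >= 1, p_n(j) = Σ_{k<=n} f(k)·p_{n−k}(j−1)
p_1 = [4/7, 3/7]  (j = 0..1)
p_2 = [3/7, 19/49, 9/49]  (j = 0..2)
p_3 = [2/7, 20/49, 78/343, 27/343]  (j = 0..3)
p_4 = [1/7, 20/49, 100/343, 297/2401, 81/2401]  (j = 0..4)
p_5 = [0, 19/49, 120/343, 9/49, 1080/16807, 243/16807]  (j = 0..5)
E[N_5] = Σ j·p_5(j) = 33073/16807;  E[N_5²] = Σ j²·p_5(j) = 81175/16807
Var[N_5] = 81175/16807 − (33073/16807)² = 270484896/282475249

270484896/282475249


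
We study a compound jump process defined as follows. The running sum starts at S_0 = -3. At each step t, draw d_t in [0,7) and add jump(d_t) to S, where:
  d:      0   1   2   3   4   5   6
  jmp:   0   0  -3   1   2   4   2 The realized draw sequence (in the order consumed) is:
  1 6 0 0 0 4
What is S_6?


t=0: S=-3, d=1, jump=0, S_1=-3
t=1: S=-3, d=6, jump=2, S_2=-1
t=2: S=-1, d=0, jump=0, S_3=-1
t=3: S=-1, d=0, jump=0, S_4=-1
t=4: S=-1, d=0, jump=0, S_5=-1
t=5: S=-1, d=4, jump=2, S_6=1

1


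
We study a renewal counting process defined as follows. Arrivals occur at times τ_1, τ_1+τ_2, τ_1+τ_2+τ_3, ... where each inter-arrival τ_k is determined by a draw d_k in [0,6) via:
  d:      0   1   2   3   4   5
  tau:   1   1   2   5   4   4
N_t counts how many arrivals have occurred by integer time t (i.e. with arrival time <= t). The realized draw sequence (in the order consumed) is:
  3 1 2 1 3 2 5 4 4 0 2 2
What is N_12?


4

draw d_1=3: τ_1=5, arrival time A_1=5
draw d_2=1: τ_2=1, arrival time A_2=6
draw d_3=2: τ_3=2, arrival time A_3=8
draw d_4=1: τ_4=1, arrival time A_4=9
draw d_5=3: τ_5=5, arrival time A_5=14
draw d_6=2: τ_6=2, arrival time A_6=16
draw d_7=5: τ_7=4, arrival time A_7=20
draw d_8=4: τ_8=4, arrival time A_8=24
draw d_9=4: τ_9=4, arrival time A_9=28
draw d_10=0: τ_10=1, arrival time A_10=29
draw d_11=2: τ_11=2, arrival time A_11=31
draw d_12=2: τ_12=2, arrival time A_12=33
N_t over t=0..12: 0:0 1:0 2:0 3:0 4:0 5:1 6:2 7:2 8:3 9:4 10:4 11:4 12:4


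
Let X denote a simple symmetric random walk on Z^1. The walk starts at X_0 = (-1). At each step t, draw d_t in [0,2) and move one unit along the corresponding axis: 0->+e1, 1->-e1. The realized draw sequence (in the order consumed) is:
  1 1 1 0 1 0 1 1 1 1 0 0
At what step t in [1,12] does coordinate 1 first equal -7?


10

t=0: X=(-1), d=1 → -e1, X_1=(-2)
t=1: X=(-2), d=1 → -e1, X_2=(-3)
t=2: X=(-3), d=1 → -e1, X_3=(-4)
t=3: X=(-4), d=0 → +e1, X_4=(-3)
t=4: X=(-3), d=1 → -e1, X_5=(-4)
t=5: X=(-4), d=0 → +e1, X_6=(-3)
t=6: X=(-3), d=1 → -e1, X_7=(-4)
t=7: X=(-4), d=1 → -e1, X_8=(-5)
t=8: X=(-5), d=1 → -e1, X_9=(-6)
t=9: X=(-6), d=1 → -e1, X_10=(-7)
t=10: X=(-7), d=0 → +e1, X_11=(-6)
t=11: X=(-6), d=0 → +e1, X_12=(-5)


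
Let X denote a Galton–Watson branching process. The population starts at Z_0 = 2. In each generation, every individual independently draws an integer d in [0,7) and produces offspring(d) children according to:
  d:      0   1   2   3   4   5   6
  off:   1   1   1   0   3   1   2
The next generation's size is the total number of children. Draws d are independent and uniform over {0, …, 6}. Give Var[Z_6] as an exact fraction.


Outcome values over d=0..6: [1, 1, 1, 0, 3, 1, 2]
Σy = 9, Σy² = 17, M = 7
μ = 9/7 = 9/7,  σ² = 17/7 − (9/7)² = 38/49
V_0 = 0, E_0 = 2
V_1 = 38/49·E_0 + (9/7)²·V_0 = 76/49;  E_1 = 18/7
V_2 = 38/49·E_1 + (9/7)²·V_1 = 10944/2401;  E_2 = 162/49
V_3 = 38/49·E_2 + (9/7)²·V_2 = 1188108/117649;  E_3 = 1458/343
V_4 = 38/49·E_3 + (9/7)²·V_3 = 115240320/5764801;  E_4 = 13122/2401
V_5 = 38/49·E_4 + (9/7)²·V_4 = 10531690956/282475249;  E_5 = 118098/16807
V_6 = 38/49·E_5 + (9/7)²·V_5 = 928492144704/13841287201;  E_6 = 1062882/117649

928492144704/13841287201


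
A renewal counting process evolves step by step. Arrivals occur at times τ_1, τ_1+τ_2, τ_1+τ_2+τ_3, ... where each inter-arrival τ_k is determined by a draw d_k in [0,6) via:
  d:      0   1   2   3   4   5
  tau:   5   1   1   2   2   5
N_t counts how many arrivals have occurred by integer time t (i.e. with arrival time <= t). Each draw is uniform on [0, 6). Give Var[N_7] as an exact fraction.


5567114/4782969

Inter-arrival values over d=0..5: [5, 1, 1, 2, 2, 5]
Each d has probability 1/6, so the pmf of τ is: f(1) = 1/3, f(2) = 1/3, f(5) = 1/3
Let p_n(j) = P(N_n = j), with p_0 = [1]. Condition on τ_1: p_n(0) = P(τ > n), and for j >= 1, p_n(j) = Σ_{k<=n} f(k)·p_{n−k}(j−1)
p_1 = [2/3, 1/3]  (j = 0..1)
p_2 = [1/3, 5/9, 1/9]  (j = 0..2)
p_3 = [1/3, 1/3, 8/27, 1/27]  (j = 0..3)
p_4 = [1/3, 2/9, 8/27, 11/81, 1/81]  (j = 0..4)
p_5 = [0, 5/9, 5/27, 16/81, 14/243, 1/243]  (j = 0..5)
p_6 = [0, 1/3, 10/27, 13/81, 1/9, 17/729, 1/729]  (j = 0..6)
p_7 = [0, 1/9, 13/27, 2/9, 29/243, 41/729, 20/2187, 1/2187]  (j = 0..7)
E[N_7] = Σ j·p_7(j) = 5593/2187;  E[N_7²] = Σ j²·p_7(j) = 16849/2187
Var[N_7] = 16849/2187 − (5593/2187)² = 5567114/4782969


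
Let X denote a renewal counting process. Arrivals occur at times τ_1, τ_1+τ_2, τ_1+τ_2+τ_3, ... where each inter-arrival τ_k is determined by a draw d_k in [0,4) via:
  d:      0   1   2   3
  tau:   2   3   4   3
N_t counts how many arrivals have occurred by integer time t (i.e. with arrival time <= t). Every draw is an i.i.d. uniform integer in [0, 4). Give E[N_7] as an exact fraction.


131/64

Inter-arrival values over d=0..3: [2, 3, 4, 3]
Each d has probability 1/4, so the pmf of τ is: f(2) = 1/4, f(3) = 1/2, f(4) = 1/4
Renewal equation for m(n) = E[N_n]: condition on τ_1 = k (if k <= n, one arrival plus a fresh copy on the remaining n−k steps): m(n) = F(n) + Σ_{k<=n} f(k)·m(n−k), where F(n) = P(τ <= n) and m(0) = 0
m(1) = F(1) = 0
m(2) = F(2) = 1/4
m(3) = F(3) = 3/4
m(4) = F(4) + f(2)·m(2) = 1 + 1/4·1/4 = 17/16
m(5) = F(5) + f(2)·m(3) + f(3)·m(2) = 1 + 1/4·3/4 + 1/2·1/4 = 21/16
m(6) = F(6) + f(2)·m(4) + f(3)·m(3) + f(4)·m(2) = 1 + 1/4·17/16 + 1/2·3/4 + 1/4·1/4 = 109/64
m(7) = F(7) + f(2)·m(5) + f(3)·m(4) + f(4)·m(3) = 1 + 1/4·21/16 + 1/2·17/16 + 1/4·3/4 = 131/64
E[N_7] = m(7) = 131/64


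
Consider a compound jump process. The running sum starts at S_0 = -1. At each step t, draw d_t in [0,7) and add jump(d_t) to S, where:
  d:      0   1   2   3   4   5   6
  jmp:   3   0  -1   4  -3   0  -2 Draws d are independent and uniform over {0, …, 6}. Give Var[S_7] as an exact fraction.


Outcome values over d=0..6: [3, 0, -1, 4, -3, 0, -2]
Σy = 1, Σy² = 39, M = 7
μ = 1/7 = 1/7,  σ² = 39/7 − (1/7)² = 272/49
Independent increments: Var[S_7] = 7·σ² = 7·(272/49) = 272/7

272/7


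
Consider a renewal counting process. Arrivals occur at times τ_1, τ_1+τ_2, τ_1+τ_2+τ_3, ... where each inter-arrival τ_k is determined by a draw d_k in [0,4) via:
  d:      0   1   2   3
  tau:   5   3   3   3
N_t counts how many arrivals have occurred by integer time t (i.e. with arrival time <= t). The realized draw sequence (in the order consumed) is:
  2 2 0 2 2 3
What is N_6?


draw d_1=2: τ_1=3, arrival time A_1=3
draw d_2=2: τ_2=3, arrival time A_2=6
draw d_3=0: τ_3=5, arrival time A_3=11
draw d_4=2: τ_4=3, arrival time A_4=14
draw d_5=2: τ_5=3, arrival time A_5=17
draw d_6=3: τ_6=3, arrival time A_6=20
N_t over t=0..6: 0:0 1:0 2:0 3:1 4:1 5:1 6:2

2


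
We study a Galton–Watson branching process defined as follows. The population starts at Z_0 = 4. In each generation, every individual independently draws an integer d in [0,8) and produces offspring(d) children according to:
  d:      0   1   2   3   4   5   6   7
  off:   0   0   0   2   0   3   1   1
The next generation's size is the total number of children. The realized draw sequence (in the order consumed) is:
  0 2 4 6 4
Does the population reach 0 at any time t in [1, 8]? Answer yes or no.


gen 0: Z_0=4, draws=[0, 2, 4, 6], offspring=[0, 0, 0, 1], Z_1=1
gen 1: Z_1=1, draws=[4], offspring=[0], Z_2=0
gen 2: Z_2=0, draws=[], offspring=[], Z_3=0
gen 3: Z_3=0, draws=[], offspring=[], Z_4=0
gen 4: Z_4=0, draws=[], offspring=[], Z_5=0
gen 5: Z_5=0, draws=[], offspring=[], Z_6=0
gen 6: Z_6=0, draws=[], offspring=[], Z_7=0
gen 7: Z_7=0, draws=[], offspring=[], Z_8=0

yes


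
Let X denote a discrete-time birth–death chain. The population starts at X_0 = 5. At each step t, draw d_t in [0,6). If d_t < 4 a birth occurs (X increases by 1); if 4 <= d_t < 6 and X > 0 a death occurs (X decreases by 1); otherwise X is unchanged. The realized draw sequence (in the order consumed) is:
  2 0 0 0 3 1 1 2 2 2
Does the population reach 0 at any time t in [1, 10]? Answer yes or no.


t=0: X=5, d=2 → birth, X_1=6
t=1: X=6, d=0 → birth, X_2=7
t=2: X=7, d=0 → birth, X_3=8
t=3: X=8, d=0 → birth, X_4=9
t=4: X=9, d=3 → birth, X_5=10
t=5: X=10, d=1 → birth, X_6=11
t=6: X=11, d=1 → birth, X_7=12
t=7: X=12, d=2 → birth, X_8=13
t=8: X=13, d=2 → birth, X_9=14
t=9: X=14, d=2 → birth, X_10=15

no


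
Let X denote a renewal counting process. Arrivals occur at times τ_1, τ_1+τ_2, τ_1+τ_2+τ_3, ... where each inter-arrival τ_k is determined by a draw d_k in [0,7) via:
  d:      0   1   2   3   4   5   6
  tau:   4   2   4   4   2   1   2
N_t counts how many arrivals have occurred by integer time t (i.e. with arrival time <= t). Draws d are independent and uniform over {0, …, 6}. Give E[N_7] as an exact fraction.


Inter-arrival values over d=0..6: [4, 2, 4, 4, 2, 1, 2]
Each d has probability 1/7, so the pmf of τ is: f(1) = 1/7, f(2) = 3/7, f(4) = 3/7
Renewal equation for m(n) = E[N_n]: condition on τ_1 = k (if k <= n, one arrival plus a fresh copy on the remaining n−k steps): m(n) = F(n) + Σ_{k<=n} f(k)·m(n−k), where F(n) = P(τ <= n) and m(0) = 0
m(1) = F(1) = 1/7
m(2) = F(2) + f(1)·m(1) = 4/7 + 1/7·1/7 = 29/49
m(3) = F(3) + f(1)·m(2) + f(2)·m(1) = 4/7 + 1/7·29/49 + 3/7·1/7 = 246/343
m(4) = F(4) + f(1)·m(3) + f(2)·m(2) = 1 + 1/7·246/343 + 3/7·29/49 = 3256/2401
m(5) = F(5) + f(1)·m(4) + f(2)·m(3) + f(4)·m(1) = 1 + 1/7·3256/2401 + 3/7·246/343 + 3/7·1/7 = 26258/16807
m(6) = F(6) + f(1)·m(5) + f(2)·m(4) + f(4)·m(2) = 1 + 1/7·26258/16807 + 3/7·3256/2401 + 3/7·29/49 = 242124/117649
m(7) = F(7) + f(1)·m(6) + f(2)·m(5) + f(4)·m(3) = 1 + 1/7·242124/117649 + 3/7·26258/16807 + 3/7·246/343 = 1870219/823543
E[N_7] = m(7) = 1870219/823543

1870219/823543


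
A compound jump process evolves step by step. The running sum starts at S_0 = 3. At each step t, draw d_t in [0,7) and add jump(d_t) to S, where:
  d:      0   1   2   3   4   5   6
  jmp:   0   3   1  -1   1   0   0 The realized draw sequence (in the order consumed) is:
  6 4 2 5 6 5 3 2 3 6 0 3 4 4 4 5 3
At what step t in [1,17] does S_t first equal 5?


3

t=0: S=3, d=6, jump=0, S_1=3
t=1: S=3, d=4, jump=1, S_2=4
t=2: S=4, d=2, jump=1, S_3=5
t=3: S=5, d=5, jump=0, S_4=5
t=4: S=5, d=6, jump=0, S_5=5
t=5: S=5, d=5, jump=0, S_6=5
t=6: S=5, d=3, jump=-1, S_7=4
t=7: S=4, d=2, jump=1, S_8=5
t=8: S=5, d=3, jump=-1, S_9=4
t=9: S=4, d=6, jump=0, S_10=4
t=10: S=4, d=0, jump=0, S_11=4
t=11: S=4, d=3, jump=-1, S_12=3
t=12: S=3, d=4, jump=1, S_13=4
t=13: S=4, d=4, jump=1, S_14=5
t=14: S=5, d=4, jump=1, S_15=6
t=15: S=6, d=5, jump=0, S_16=6
t=16: S=6, d=3, jump=-1, S_17=5


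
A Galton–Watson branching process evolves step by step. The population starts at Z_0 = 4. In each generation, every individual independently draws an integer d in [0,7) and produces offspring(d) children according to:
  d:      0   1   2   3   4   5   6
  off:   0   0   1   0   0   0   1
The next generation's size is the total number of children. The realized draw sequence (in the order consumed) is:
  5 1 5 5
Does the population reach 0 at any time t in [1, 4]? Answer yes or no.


yes

gen 0: Z_0=4, draws=[5, 1, 5, 5], offspring=[0, 0, 0, 0], Z_1=0
gen 1: Z_1=0, draws=[], offspring=[], Z_2=0
gen 2: Z_2=0, draws=[], offspring=[], Z_3=0
gen 3: Z_3=0, draws=[], offspring=[], Z_4=0


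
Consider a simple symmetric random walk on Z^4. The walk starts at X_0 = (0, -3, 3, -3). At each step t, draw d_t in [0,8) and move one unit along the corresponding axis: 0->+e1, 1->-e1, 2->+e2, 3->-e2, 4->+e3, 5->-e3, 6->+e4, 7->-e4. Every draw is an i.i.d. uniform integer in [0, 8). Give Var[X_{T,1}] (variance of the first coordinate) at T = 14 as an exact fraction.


Outcome values over d=0..7: [1, -1, 0, 0, 0, 0, 0, 0]
Σy = 0, Σy² = 2, M = 8
μ = 0/8 = 0,  σ² = 2/8 − (0)² = 1/4
Independent increments: Var[X_14] = 14·σ² = 14·(1/4) = 7/2

7/2


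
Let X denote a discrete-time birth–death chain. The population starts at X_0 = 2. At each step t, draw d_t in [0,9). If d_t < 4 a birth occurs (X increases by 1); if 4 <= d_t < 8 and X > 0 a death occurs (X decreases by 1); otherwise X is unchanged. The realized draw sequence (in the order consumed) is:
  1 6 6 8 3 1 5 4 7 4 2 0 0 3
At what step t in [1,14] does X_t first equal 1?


3

t=0: X=2, d=1 → birth, X_1=3
t=1: X=3, d=6 → death, X_2=2
t=2: X=2, d=6 → death, X_3=1
t=3: X=1, d=8 → hold, X_4=1
t=4: X=1, d=3 → birth, X_5=2
t=5: X=2, d=1 → birth, X_6=3
t=6: X=3, d=5 → death, X_7=2
t=7: X=2, d=4 → death, X_8=1
t=8: X=1, d=7 → death, X_9=0
t=9: X=0, d=4 → hold, X_10=0
t=10: X=0, d=2 → birth, X_11=1
t=11: X=1, d=0 → birth, X_12=2
t=12: X=2, d=0 → birth, X_13=3
t=13: X=3, d=3 → birth, X_14=4


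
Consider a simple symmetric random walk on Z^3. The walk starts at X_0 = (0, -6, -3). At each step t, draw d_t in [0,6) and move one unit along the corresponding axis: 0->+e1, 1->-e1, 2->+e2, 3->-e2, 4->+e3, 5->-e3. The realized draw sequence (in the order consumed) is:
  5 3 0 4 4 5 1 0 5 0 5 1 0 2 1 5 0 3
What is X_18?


(2, -7, -6)

t=0: X=(0, -6, -3), d=5 → -e3, X_1=(0, -6, -4)
t=1: X=(0, -6, -4), d=3 → -e2, X_2=(0, -7, -4)
t=2: X=(0, -7, -4), d=0 → +e1, X_3=(1, -7, -4)
t=3: X=(1, -7, -4), d=4 → +e3, X_4=(1, -7, -3)
t=4: X=(1, -7, -3), d=4 → +e3, X_5=(1, -7, -2)
t=5: X=(1, -7, -2), d=5 → -e3, X_6=(1, -7, -3)
t=6: X=(1, -7, -3), d=1 → -e1, X_7=(0, -7, -3)
t=7: X=(0, -7, -3), d=0 → +e1, X_8=(1, -7, -3)
t=8: X=(1, -7, -3), d=5 → -e3, X_9=(1, -7, -4)
t=9: X=(1, -7, -4), d=0 → +e1, X_10=(2, -7, -4)
t=10: X=(2, -7, -4), d=5 → -e3, X_11=(2, -7, -5)
t=11: X=(2, -7, -5), d=1 → -e1, X_12=(1, -7, -5)
t=12: X=(1, -7, -5), d=0 → +e1, X_13=(2, -7, -5)
t=13: X=(2, -7, -5), d=2 → +e2, X_14=(2, -6, -5)
t=14: X=(2, -6, -5), d=1 → -e1, X_15=(1, -6, -5)
t=15: X=(1, -6, -5), d=5 → -e3, X_16=(1, -6, -6)
t=16: X=(1, -6, -6), d=0 → +e1, X_17=(2, -6, -6)
t=17: X=(2, -6, -6), d=3 → -e2, X_18=(2, -7, -6)


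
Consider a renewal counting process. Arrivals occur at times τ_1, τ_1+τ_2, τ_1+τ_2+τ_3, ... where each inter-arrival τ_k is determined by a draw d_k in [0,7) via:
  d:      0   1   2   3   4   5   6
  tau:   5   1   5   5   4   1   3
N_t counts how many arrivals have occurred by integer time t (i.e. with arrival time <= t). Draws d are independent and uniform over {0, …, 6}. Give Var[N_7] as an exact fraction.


Inter-arrival values over d=0..6: [5, 1, 5, 5, 4, 1, 3]
Each d has probability 1/7, so the pmf of τ is: f(1) = 2/7, f(3) = 1/7, f(4) = 1/7, f(5) = 3/7
Let p_n(j) = P(N_n = j), with p_0 = [1]. Condition on τ_1: p_n(0) = P(τ > n), and for j >= 1, p_n(j) = Σ_{k<=n} f(k)·p_{n−k}(j−1)
p_1 = [5/7, 2/7]  (j = 0..1)
p_2 = [5/7, 10/49, 4/49]  (j = 0..2)
p_3 = [4/7, 17/49, 20/343, 8/343]  (j = 0..3)
p_4 = [3/7, 20/49, 48/343, 40/2401, 16/2401]  (j = 0..4)
p_5 = [0, 37/49, 64/343, 124/2401, 80/16807, 32/16807]  (j = 0..5)
p_6 = [0, 24/49, 143/343, 176/2401, 304/16807, 160/117649, 64/117649]  (j = 0..6)
p_7 = [0, 22/49, 115/343, 438/2401, 64/2401, 720/117649, 320/823543, 128/823543]  (j = 0..7)
E[N_7] = Σ j·p_7(j) = 1488510/823543;  E[N_7²] = Σ j²·p_7(j) = 3321344/823543
Var[N_7] = 3321344/823543 − (1488510/823543)² = 519607581692/678223072849

519607581692/678223072849


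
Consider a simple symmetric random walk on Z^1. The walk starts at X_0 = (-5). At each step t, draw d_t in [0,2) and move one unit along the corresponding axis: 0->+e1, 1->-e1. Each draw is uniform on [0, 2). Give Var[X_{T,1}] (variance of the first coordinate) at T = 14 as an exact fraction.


Outcome values over d=0..1: [1, -1]
Σy = 0, Σy² = 2, M = 2
μ = 0/2 = 0,  σ² = 2/2 − (0)² = 1
Independent increments: Var[X_14] = 14·σ² = 14·(1) = 14

14


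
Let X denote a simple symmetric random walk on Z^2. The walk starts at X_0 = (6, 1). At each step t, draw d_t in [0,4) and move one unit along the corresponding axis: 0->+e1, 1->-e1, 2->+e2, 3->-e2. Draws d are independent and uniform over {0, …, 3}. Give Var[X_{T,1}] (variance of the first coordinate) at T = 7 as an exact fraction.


7/2

Outcome values over d=0..3: [1, -1, 0, 0]
Σy = 0, Σy² = 2, M = 4
μ = 0/4 = 0,  σ² = 2/4 − (0)² = 1/2
Independent increments: Var[X_7] = 7·σ² = 7·(1/2) = 7/2


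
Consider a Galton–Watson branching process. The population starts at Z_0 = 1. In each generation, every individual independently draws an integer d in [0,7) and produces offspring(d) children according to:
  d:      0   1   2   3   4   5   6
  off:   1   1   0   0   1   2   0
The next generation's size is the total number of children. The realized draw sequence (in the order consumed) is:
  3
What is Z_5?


0

gen 0: Z_0=1, draws=[3], offspring=[0], Z_1=0
gen 1: Z_1=0, draws=[], offspring=[], Z_2=0
gen 2: Z_2=0, draws=[], offspring=[], Z_3=0
gen 3: Z_3=0, draws=[], offspring=[], Z_4=0
gen 4: Z_4=0, draws=[], offspring=[], Z_5=0


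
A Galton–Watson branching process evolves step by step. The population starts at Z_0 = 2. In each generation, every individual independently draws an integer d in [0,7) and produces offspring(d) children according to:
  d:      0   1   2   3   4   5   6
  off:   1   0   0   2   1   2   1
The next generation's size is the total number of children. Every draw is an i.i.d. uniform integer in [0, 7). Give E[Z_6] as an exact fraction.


Outcome values over d=0..6: [1, 0, 0, 2, 1, 2, 1]
Σy = 7, Σy² = 11, M = 7
μ = 7/7 = 1,  σ² = 11/7 − (1)² = 4/7
E[Z_0] = 2
E[Z_1] = 1·E[Z_0] = 2
E[Z_2] = 1·E[Z_1] = 2
E[Z_3] = 1·E[Z_2] = 2
E[Z_4] = 1·E[Z_3] = 2
E[Z_5] = 1·E[Z_4] = 2
E[Z_6] = 1·E[Z_5] = 2

2


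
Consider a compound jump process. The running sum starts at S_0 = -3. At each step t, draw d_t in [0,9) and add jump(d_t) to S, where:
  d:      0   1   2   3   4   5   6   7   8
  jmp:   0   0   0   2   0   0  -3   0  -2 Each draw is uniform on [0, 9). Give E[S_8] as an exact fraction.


-17/3

Outcome values over d=0..8: [0, 0, 0, 2, 0, 0, -3, 0, -2]
Σy = -3, Σy² = 17, M = 9
μ = -3/9 = -1/3,  σ² = 17/9 − (-1/3)² = 16/9
E[S_8] = -3 + 8·(-1/3) = -17/3


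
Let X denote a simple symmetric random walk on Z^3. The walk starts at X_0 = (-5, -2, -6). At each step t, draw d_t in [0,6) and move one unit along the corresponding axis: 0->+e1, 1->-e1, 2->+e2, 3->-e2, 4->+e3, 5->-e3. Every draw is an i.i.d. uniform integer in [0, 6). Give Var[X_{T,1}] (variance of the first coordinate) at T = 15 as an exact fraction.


5

Outcome values over d=0..5: [1, -1, 0, 0, 0, 0]
Σy = 0, Σy² = 2, M = 6
μ = 0/6 = 0,  σ² = 2/6 − (0)² = 1/3
Independent increments: Var[X_15] = 15·σ² = 15·(1/3) = 5


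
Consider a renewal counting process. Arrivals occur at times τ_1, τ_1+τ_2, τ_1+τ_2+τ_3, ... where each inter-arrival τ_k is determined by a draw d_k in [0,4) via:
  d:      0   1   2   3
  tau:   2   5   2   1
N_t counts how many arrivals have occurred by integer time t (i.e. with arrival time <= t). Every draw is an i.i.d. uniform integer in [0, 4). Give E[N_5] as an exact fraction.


Inter-arrival values over d=0..3: [2, 5, 2, 1]
Each d has probability 1/4, so the pmf of τ is: f(1) = 1/4, f(2) = 1/2, f(5) = 1/4
Renewal equation for m(n) = E[N_n]: condition on τ_1 = k (if k <= n, one arrival plus a fresh copy on the remaining n−k steps): m(n) = F(n) + Σ_{k<=n} f(k)·m(n−k), where F(n) = P(τ <= n) and m(0) = 0
m(1) = F(1) = 1/4
m(2) = F(2) + f(1)·m(1) = 3/4 + 1/4·1/4 = 13/16
m(3) = F(3) + f(1)·m(2) + f(2)·m(1) = 3/4 + 1/4·13/16 + 1/2·1/4 = 69/64
m(4) = F(4) + f(1)·m(3) + f(2)·m(2) = 3/4 + 1/4·69/64 + 1/2·13/16 = 365/256
m(5) = F(5) + f(1)·m(4) + f(2)·m(3) = 1 + 1/4·365/256 + 1/2·69/64 = 1941/1024
E[N_5] = m(5) = 1941/1024

1941/1024


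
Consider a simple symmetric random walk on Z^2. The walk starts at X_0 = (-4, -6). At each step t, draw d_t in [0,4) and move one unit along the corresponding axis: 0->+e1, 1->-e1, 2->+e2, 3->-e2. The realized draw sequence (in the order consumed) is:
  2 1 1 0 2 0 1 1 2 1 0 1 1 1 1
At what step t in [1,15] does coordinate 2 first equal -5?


t=0: X=(-4, -6), d=2 → +e2, X_1=(-4, -5)
t=1: X=(-4, -5), d=1 → -e1, X_2=(-5, -5)
t=2: X=(-5, -5), d=1 → -e1, X_3=(-6, -5)
t=3: X=(-6, -5), d=0 → +e1, X_4=(-5, -5)
t=4: X=(-5, -5), d=2 → +e2, X_5=(-5, -4)
t=5: X=(-5, -4), d=0 → +e1, X_6=(-4, -4)
t=6: X=(-4, -4), d=1 → -e1, X_7=(-5, -4)
t=7: X=(-5, -4), d=1 → -e1, X_8=(-6, -4)
t=8: X=(-6, -4), d=2 → +e2, X_9=(-6, -3)
t=9: X=(-6, -3), d=1 → -e1, X_10=(-7, -3)
t=10: X=(-7, -3), d=0 → +e1, X_11=(-6, -3)
t=11: X=(-6, -3), d=1 → -e1, X_12=(-7, -3)
t=12: X=(-7, -3), d=1 → -e1, X_13=(-8, -3)
t=13: X=(-8, -3), d=1 → -e1, X_14=(-9, -3)
t=14: X=(-9, -3), d=1 → -e1, X_15=(-10, -3)

1


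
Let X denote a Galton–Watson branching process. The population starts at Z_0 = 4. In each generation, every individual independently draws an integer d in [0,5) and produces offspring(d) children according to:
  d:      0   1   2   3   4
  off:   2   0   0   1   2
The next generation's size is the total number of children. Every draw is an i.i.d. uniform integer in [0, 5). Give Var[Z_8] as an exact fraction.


Outcome values over d=0..4: [2, 0, 0, 1, 2]
Σy = 5, Σy² = 9, M = 5
μ = 5/5 = 1,  σ² = 9/5 − (1)² = 4/5
V_0 = 0, E_0 = 4
V_1 = 4/5·E_0 + (1)²·V_0 = 16/5;  E_1 = 4
V_2 = 4/5·E_1 + (1)²·V_1 = 32/5;  E_2 = 4
V_3 = 4/5·E_2 + (1)²·V_2 = 48/5;  E_3 = 4
V_4 = 4/5·E_3 + (1)²·V_3 = 64/5;  E_4 = 4
V_5 = 4/5·E_4 + (1)²·V_4 = 16;  E_5 = 4
V_6 = 4/5·E_5 + (1)²·V_5 = 96/5;  E_6 = 4
V_7 = 4/5·E_6 + (1)²·V_6 = 112/5;  E_7 = 4
V_8 = 4/5·E_7 + (1)²·V_7 = 128/5;  E_8 = 4

128/5
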